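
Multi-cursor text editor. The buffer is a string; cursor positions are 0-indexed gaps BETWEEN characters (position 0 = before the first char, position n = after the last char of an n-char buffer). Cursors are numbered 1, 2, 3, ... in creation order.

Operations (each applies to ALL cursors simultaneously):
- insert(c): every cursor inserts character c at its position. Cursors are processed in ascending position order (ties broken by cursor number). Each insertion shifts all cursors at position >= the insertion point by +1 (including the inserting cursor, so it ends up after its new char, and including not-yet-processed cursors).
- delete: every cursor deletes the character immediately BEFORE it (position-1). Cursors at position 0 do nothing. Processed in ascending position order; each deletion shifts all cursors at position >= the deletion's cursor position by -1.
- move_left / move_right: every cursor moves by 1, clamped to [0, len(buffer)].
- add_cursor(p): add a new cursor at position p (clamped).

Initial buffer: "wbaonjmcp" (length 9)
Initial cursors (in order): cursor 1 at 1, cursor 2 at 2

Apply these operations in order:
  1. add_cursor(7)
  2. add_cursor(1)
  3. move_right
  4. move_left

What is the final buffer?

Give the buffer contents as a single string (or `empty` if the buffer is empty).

Answer: wbaonjmcp

Derivation:
After op 1 (add_cursor(7)): buffer="wbaonjmcp" (len 9), cursors c1@1 c2@2 c3@7, authorship .........
After op 2 (add_cursor(1)): buffer="wbaonjmcp" (len 9), cursors c1@1 c4@1 c2@2 c3@7, authorship .........
After op 3 (move_right): buffer="wbaonjmcp" (len 9), cursors c1@2 c4@2 c2@3 c3@8, authorship .........
After op 4 (move_left): buffer="wbaonjmcp" (len 9), cursors c1@1 c4@1 c2@2 c3@7, authorship .........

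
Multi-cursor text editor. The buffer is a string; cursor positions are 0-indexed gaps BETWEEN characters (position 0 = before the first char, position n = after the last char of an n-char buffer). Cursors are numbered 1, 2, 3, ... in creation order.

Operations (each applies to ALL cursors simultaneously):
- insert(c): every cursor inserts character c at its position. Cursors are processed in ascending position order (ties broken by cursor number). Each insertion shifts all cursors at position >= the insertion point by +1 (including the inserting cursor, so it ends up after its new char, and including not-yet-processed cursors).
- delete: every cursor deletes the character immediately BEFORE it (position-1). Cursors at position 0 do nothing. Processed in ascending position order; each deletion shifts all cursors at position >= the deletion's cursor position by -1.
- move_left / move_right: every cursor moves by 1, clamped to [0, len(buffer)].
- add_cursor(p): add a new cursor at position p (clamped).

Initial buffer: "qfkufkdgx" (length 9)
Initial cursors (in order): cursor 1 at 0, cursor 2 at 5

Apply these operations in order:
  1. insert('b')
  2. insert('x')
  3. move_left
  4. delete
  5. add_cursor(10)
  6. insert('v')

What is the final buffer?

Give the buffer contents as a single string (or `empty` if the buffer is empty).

Answer: vxqfkufvxkdgvx

Derivation:
After op 1 (insert('b')): buffer="bqfkufbkdgx" (len 11), cursors c1@1 c2@7, authorship 1.....2....
After op 2 (insert('x')): buffer="bxqfkufbxkdgx" (len 13), cursors c1@2 c2@9, authorship 11.....22....
After op 3 (move_left): buffer="bxqfkufbxkdgx" (len 13), cursors c1@1 c2@8, authorship 11.....22....
After op 4 (delete): buffer="xqfkufxkdgx" (len 11), cursors c1@0 c2@6, authorship 1.....2....
After op 5 (add_cursor(10)): buffer="xqfkufxkdgx" (len 11), cursors c1@0 c2@6 c3@10, authorship 1.....2....
After op 6 (insert('v')): buffer="vxqfkufvxkdgvx" (len 14), cursors c1@1 c2@8 c3@13, authorship 11.....22...3.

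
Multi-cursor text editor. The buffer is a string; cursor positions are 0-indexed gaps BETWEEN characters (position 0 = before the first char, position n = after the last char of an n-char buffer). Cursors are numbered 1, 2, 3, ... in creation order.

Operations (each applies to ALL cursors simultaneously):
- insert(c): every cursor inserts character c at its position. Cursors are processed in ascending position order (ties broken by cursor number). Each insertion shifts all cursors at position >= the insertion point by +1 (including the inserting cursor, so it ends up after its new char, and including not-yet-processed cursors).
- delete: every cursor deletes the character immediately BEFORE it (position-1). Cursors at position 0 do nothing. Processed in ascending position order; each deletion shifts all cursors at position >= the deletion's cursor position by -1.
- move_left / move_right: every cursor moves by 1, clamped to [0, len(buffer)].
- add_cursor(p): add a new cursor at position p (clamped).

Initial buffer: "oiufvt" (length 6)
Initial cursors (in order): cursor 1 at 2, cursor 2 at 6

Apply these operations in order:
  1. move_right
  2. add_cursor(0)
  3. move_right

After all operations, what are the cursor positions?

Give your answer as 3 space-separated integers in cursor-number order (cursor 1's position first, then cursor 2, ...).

Answer: 4 6 1

Derivation:
After op 1 (move_right): buffer="oiufvt" (len 6), cursors c1@3 c2@6, authorship ......
After op 2 (add_cursor(0)): buffer="oiufvt" (len 6), cursors c3@0 c1@3 c2@6, authorship ......
After op 3 (move_right): buffer="oiufvt" (len 6), cursors c3@1 c1@4 c2@6, authorship ......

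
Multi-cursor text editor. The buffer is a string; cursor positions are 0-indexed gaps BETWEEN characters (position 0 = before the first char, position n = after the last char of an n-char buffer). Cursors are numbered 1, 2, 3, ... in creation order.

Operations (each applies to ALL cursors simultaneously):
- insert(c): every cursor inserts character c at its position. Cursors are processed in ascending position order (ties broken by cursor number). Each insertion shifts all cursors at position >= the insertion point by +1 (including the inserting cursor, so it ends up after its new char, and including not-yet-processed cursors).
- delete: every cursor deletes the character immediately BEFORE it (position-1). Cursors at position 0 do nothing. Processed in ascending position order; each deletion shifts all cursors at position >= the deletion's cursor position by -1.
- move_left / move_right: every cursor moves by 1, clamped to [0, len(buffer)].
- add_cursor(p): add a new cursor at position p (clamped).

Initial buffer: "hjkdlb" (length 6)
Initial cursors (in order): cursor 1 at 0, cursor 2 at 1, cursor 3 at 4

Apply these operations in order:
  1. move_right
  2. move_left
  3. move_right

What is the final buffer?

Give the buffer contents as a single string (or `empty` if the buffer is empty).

After op 1 (move_right): buffer="hjkdlb" (len 6), cursors c1@1 c2@2 c3@5, authorship ......
After op 2 (move_left): buffer="hjkdlb" (len 6), cursors c1@0 c2@1 c3@4, authorship ......
After op 3 (move_right): buffer="hjkdlb" (len 6), cursors c1@1 c2@2 c3@5, authorship ......

Answer: hjkdlb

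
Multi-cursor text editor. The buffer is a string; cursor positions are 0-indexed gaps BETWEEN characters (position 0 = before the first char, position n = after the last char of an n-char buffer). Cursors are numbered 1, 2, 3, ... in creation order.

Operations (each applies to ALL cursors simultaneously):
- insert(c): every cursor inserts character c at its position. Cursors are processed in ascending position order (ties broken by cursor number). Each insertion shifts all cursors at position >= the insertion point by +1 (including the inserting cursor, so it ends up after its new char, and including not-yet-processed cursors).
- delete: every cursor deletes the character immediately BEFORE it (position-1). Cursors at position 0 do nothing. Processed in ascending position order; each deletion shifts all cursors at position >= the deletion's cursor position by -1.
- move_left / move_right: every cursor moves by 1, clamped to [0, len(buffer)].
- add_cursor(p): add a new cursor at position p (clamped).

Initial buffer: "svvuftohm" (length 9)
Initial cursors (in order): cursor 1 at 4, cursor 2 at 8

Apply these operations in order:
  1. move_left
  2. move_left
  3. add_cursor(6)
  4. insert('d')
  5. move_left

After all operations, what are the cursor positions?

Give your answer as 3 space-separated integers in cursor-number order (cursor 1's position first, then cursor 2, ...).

After op 1 (move_left): buffer="svvuftohm" (len 9), cursors c1@3 c2@7, authorship .........
After op 2 (move_left): buffer="svvuftohm" (len 9), cursors c1@2 c2@6, authorship .........
After op 3 (add_cursor(6)): buffer="svvuftohm" (len 9), cursors c1@2 c2@6 c3@6, authorship .........
After op 4 (insert('d')): buffer="svdvuftddohm" (len 12), cursors c1@3 c2@9 c3@9, authorship ..1....23...
After op 5 (move_left): buffer="svdvuftddohm" (len 12), cursors c1@2 c2@8 c3@8, authorship ..1....23...

Answer: 2 8 8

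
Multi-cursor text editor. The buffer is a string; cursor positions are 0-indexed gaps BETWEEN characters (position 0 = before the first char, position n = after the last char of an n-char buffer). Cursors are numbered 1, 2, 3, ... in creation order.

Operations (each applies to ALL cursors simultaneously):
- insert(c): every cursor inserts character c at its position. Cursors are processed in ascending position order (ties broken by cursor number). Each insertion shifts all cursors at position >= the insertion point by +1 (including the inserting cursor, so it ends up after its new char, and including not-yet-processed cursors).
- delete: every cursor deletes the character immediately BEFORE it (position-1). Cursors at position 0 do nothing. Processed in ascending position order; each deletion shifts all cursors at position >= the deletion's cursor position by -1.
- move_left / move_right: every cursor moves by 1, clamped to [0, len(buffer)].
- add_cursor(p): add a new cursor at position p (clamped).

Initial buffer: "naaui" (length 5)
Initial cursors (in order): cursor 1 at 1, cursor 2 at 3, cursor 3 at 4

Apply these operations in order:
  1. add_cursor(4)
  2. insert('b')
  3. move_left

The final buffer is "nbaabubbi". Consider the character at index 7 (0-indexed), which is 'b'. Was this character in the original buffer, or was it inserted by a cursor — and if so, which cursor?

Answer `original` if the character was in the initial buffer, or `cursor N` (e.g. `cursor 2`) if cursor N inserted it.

Answer: cursor 4

Derivation:
After op 1 (add_cursor(4)): buffer="naaui" (len 5), cursors c1@1 c2@3 c3@4 c4@4, authorship .....
After op 2 (insert('b')): buffer="nbaabubbi" (len 9), cursors c1@2 c2@5 c3@8 c4@8, authorship .1..2.34.
After op 3 (move_left): buffer="nbaabubbi" (len 9), cursors c1@1 c2@4 c3@7 c4@7, authorship .1..2.34.
Authorship (.=original, N=cursor N): . 1 . . 2 . 3 4 .
Index 7: author = 4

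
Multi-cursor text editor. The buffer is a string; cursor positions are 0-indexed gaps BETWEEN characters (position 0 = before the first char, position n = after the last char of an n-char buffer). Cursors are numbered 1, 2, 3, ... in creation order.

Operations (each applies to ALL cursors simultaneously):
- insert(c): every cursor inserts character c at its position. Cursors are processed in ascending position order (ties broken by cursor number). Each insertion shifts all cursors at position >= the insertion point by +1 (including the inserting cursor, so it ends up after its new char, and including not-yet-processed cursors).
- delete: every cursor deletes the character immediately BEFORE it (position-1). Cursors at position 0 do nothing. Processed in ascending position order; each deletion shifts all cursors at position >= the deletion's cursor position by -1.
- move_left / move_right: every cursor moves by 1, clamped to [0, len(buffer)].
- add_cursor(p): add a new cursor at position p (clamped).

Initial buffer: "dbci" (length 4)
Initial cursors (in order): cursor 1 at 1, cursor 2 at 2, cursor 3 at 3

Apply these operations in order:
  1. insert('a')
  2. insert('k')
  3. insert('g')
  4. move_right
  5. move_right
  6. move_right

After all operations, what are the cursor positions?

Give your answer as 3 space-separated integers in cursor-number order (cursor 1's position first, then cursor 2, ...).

After op 1 (insert('a')): buffer="dabacai" (len 7), cursors c1@2 c2@4 c3@6, authorship .1.2.3.
After op 2 (insert('k')): buffer="dakbakcaki" (len 10), cursors c1@3 c2@6 c3@9, authorship .11.22.33.
After op 3 (insert('g')): buffer="dakgbakgcakgi" (len 13), cursors c1@4 c2@8 c3@12, authorship .111.222.333.
After op 4 (move_right): buffer="dakgbakgcakgi" (len 13), cursors c1@5 c2@9 c3@13, authorship .111.222.333.
After op 5 (move_right): buffer="dakgbakgcakgi" (len 13), cursors c1@6 c2@10 c3@13, authorship .111.222.333.
After op 6 (move_right): buffer="dakgbakgcakgi" (len 13), cursors c1@7 c2@11 c3@13, authorship .111.222.333.

Answer: 7 11 13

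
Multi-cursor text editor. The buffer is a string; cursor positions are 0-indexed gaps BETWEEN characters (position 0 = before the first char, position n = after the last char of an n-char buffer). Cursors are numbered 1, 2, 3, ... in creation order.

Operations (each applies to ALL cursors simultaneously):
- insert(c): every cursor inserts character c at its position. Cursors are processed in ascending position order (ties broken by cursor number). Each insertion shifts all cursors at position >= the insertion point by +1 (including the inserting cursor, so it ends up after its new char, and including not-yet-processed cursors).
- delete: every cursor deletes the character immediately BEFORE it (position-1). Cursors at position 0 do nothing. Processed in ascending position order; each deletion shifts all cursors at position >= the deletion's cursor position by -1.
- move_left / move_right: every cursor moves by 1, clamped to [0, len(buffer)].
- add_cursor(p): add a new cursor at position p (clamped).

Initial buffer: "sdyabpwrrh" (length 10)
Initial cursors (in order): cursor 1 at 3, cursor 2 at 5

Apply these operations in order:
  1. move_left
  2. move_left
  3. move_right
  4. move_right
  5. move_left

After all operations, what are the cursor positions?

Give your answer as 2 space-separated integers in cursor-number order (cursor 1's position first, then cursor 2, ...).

After op 1 (move_left): buffer="sdyabpwrrh" (len 10), cursors c1@2 c2@4, authorship ..........
After op 2 (move_left): buffer="sdyabpwrrh" (len 10), cursors c1@1 c2@3, authorship ..........
After op 3 (move_right): buffer="sdyabpwrrh" (len 10), cursors c1@2 c2@4, authorship ..........
After op 4 (move_right): buffer="sdyabpwrrh" (len 10), cursors c1@3 c2@5, authorship ..........
After op 5 (move_left): buffer="sdyabpwrrh" (len 10), cursors c1@2 c2@4, authorship ..........

Answer: 2 4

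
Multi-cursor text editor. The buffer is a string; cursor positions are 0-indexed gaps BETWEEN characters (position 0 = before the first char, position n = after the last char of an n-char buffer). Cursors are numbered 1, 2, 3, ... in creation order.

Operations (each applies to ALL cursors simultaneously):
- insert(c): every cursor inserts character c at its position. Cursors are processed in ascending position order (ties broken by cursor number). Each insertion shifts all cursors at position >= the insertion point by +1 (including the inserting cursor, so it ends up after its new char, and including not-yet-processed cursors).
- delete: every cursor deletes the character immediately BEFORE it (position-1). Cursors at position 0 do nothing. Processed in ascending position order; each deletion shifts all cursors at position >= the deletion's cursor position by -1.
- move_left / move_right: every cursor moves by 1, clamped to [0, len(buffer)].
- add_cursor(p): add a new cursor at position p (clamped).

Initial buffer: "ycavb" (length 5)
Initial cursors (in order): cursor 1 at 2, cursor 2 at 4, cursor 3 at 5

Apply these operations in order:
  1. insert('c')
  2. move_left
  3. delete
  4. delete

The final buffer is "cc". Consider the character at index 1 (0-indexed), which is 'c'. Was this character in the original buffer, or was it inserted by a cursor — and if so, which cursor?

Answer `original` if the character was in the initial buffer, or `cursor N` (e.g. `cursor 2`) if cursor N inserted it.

After op 1 (insert('c')): buffer="yccavcbc" (len 8), cursors c1@3 c2@6 c3@8, authorship ..1..2.3
After op 2 (move_left): buffer="yccavcbc" (len 8), cursors c1@2 c2@5 c3@7, authorship ..1..2.3
After op 3 (delete): buffer="ycacc" (len 5), cursors c1@1 c2@3 c3@4, authorship .1.23
After op 4 (delete): buffer="cc" (len 2), cursors c1@0 c2@1 c3@1, authorship 13
Authorship (.=original, N=cursor N): 1 3
Index 1: author = 3

Answer: cursor 3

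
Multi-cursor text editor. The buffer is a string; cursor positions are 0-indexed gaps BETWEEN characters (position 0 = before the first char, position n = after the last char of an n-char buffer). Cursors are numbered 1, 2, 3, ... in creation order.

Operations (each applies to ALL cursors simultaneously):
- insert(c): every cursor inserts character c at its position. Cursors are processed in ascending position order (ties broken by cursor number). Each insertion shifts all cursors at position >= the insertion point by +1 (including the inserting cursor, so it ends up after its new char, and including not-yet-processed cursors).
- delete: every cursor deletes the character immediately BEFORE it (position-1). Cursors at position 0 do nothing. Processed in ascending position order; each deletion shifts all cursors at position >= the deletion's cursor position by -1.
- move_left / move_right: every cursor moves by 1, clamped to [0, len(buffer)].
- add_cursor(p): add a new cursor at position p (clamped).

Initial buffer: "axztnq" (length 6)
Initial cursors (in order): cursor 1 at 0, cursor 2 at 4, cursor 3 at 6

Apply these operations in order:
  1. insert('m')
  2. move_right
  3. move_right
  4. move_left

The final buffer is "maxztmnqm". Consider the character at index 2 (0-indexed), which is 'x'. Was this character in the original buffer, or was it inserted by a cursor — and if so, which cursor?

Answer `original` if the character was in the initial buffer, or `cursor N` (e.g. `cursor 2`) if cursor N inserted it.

Answer: original

Derivation:
After op 1 (insert('m')): buffer="maxztmnqm" (len 9), cursors c1@1 c2@6 c3@9, authorship 1....2..3
After op 2 (move_right): buffer="maxztmnqm" (len 9), cursors c1@2 c2@7 c3@9, authorship 1....2..3
After op 3 (move_right): buffer="maxztmnqm" (len 9), cursors c1@3 c2@8 c3@9, authorship 1....2..3
After op 4 (move_left): buffer="maxztmnqm" (len 9), cursors c1@2 c2@7 c3@8, authorship 1....2..3
Authorship (.=original, N=cursor N): 1 . . . . 2 . . 3
Index 2: author = original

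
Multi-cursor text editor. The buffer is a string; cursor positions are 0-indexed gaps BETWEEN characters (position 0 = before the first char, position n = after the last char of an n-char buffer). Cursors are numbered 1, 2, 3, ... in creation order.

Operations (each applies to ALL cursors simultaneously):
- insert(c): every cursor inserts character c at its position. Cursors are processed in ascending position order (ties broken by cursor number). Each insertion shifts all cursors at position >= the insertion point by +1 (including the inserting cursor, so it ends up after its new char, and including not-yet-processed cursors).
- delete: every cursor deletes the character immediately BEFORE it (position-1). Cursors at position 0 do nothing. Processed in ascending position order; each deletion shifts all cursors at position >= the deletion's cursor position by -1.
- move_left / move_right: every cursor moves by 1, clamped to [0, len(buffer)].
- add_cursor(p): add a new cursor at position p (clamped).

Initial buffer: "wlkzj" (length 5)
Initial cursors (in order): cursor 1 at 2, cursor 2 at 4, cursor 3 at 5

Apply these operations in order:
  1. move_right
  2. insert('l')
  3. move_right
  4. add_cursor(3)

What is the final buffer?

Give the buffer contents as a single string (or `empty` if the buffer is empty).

After op 1 (move_right): buffer="wlkzj" (len 5), cursors c1@3 c2@5 c3@5, authorship .....
After op 2 (insert('l')): buffer="wlklzjll" (len 8), cursors c1@4 c2@8 c3@8, authorship ...1..23
After op 3 (move_right): buffer="wlklzjll" (len 8), cursors c1@5 c2@8 c3@8, authorship ...1..23
After op 4 (add_cursor(3)): buffer="wlklzjll" (len 8), cursors c4@3 c1@5 c2@8 c3@8, authorship ...1..23

Answer: wlklzjll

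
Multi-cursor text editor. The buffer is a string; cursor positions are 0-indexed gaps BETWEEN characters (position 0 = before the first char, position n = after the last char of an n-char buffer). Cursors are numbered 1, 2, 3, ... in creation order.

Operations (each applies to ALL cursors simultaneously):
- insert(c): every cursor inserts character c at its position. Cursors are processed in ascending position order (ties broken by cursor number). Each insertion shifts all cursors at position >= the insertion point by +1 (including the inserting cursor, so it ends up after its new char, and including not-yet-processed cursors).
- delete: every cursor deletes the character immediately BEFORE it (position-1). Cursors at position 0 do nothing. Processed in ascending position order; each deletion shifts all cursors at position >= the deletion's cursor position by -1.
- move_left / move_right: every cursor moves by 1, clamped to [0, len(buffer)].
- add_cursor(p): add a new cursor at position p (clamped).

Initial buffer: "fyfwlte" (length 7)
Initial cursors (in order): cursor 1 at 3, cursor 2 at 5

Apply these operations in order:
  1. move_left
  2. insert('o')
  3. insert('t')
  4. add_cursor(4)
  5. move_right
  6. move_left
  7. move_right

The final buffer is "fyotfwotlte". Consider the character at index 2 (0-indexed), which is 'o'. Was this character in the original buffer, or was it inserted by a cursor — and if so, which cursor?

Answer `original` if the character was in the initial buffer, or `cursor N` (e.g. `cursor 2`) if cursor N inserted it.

After op 1 (move_left): buffer="fyfwlte" (len 7), cursors c1@2 c2@4, authorship .......
After op 2 (insert('o')): buffer="fyofwolte" (len 9), cursors c1@3 c2@6, authorship ..1..2...
After op 3 (insert('t')): buffer="fyotfwotlte" (len 11), cursors c1@4 c2@8, authorship ..11..22...
After op 4 (add_cursor(4)): buffer="fyotfwotlte" (len 11), cursors c1@4 c3@4 c2@8, authorship ..11..22...
After op 5 (move_right): buffer="fyotfwotlte" (len 11), cursors c1@5 c3@5 c2@9, authorship ..11..22...
After op 6 (move_left): buffer="fyotfwotlte" (len 11), cursors c1@4 c3@4 c2@8, authorship ..11..22...
After op 7 (move_right): buffer="fyotfwotlte" (len 11), cursors c1@5 c3@5 c2@9, authorship ..11..22...
Authorship (.=original, N=cursor N): . . 1 1 . . 2 2 . . .
Index 2: author = 1

Answer: cursor 1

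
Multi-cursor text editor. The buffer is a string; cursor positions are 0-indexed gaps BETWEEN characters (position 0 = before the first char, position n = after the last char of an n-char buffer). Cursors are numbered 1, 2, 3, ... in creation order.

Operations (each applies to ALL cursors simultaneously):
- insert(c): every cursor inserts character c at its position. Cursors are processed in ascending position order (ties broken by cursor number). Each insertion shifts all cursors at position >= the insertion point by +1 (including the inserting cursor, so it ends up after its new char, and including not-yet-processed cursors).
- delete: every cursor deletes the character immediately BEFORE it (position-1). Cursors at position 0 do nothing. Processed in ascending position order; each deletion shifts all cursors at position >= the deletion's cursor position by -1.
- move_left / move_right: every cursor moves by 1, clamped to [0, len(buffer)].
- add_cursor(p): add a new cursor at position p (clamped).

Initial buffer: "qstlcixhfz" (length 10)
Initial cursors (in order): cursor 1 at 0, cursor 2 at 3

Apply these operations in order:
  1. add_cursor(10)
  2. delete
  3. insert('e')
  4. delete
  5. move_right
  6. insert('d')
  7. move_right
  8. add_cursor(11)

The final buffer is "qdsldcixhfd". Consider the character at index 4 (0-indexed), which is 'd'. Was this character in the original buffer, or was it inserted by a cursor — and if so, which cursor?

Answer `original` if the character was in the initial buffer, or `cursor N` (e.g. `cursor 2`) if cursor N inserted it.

Answer: cursor 2

Derivation:
After op 1 (add_cursor(10)): buffer="qstlcixhfz" (len 10), cursors c1@0 c2@3 c3@10, authorship ..........
After op 2 (delete): buffer="qslcixhf" (len 8), cursors c1@0 c2@2 c3@8, authorship ........
After op 3 (insert('e')): buffer="eqselcixhfe" (len 11), cursors c1@1 c2@4 c3@11, authorship 1..2......3
After op 4 (delete): buffer="qslcixhf" (len 8), cursors c1@0 c2@2 c3@8, authorship ........
After op 5 (move_right): buffer="qslcixhf" (len 8), cursors c1@1 c2@3 c3@8, authorship ........
After op 6 (insert('d')): buffer="qdsldcixhfd" (len 11), cursors c1@2 c2@5 c3@11, authorship .1..2.....3
After op 7 (move_right): buffer="qdsldcixhfd" (len 11), cursors c1@3 c2@6 c3@11, authorship .1..2.....3
After op 8 (add_cursor(11)): buffer="qdsldcixhfd" (len 11), cursors c1@3 c2@6 c3@11 c4@11, authorship .1..2.....3
Authorship (.=original, N=cursor N): . 1 . . 2 . . . . . 3
Index 4: author = 2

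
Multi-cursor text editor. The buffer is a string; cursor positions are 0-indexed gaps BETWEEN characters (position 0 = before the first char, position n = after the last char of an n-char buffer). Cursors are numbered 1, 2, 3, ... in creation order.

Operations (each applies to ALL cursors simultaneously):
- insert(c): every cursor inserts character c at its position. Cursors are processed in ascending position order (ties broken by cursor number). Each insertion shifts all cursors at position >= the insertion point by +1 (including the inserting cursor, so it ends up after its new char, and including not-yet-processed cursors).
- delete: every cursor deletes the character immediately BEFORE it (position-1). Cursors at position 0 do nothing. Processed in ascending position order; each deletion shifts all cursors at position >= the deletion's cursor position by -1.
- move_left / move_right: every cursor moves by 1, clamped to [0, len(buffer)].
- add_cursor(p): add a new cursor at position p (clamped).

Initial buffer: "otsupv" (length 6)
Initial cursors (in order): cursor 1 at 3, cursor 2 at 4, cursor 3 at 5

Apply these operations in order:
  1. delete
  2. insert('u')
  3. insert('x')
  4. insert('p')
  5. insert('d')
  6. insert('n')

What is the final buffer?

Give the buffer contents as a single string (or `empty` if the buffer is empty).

After op 1 (delete): buffer="otv" (len 3), cursors c1@2 c2@2 c3@2, authorship ...
After op 2 (insert('u')): buffer="otuuuv" (len 6), cursors c1@5 c2@5 c3@5, authorship ..123.
After op 3 (insert('x')): buffer="otuuuxxxv" (len 9), cursors c1@8 c2@8 c3@8, authorship ..123123.
After op 4 (insert('p')): buffer="otuuuxxxpppv" (len 12), cursors c1@11 c2@11 c3@11, authorship ..123123123.
After op 5 (insert('d')): buffer="otuuuxxxpppdddv" (len 15), cursors c1@14 c2@14 c3@14, authorship ..123123123123.
After op 6 (insert('n')): buffer="otuuuxxxpppdddnnnv" (len 18), cursors c1@17 c2@17 c3@17, authorship ..123123123123123.

Answer: otuuuxxxpppdddnnnv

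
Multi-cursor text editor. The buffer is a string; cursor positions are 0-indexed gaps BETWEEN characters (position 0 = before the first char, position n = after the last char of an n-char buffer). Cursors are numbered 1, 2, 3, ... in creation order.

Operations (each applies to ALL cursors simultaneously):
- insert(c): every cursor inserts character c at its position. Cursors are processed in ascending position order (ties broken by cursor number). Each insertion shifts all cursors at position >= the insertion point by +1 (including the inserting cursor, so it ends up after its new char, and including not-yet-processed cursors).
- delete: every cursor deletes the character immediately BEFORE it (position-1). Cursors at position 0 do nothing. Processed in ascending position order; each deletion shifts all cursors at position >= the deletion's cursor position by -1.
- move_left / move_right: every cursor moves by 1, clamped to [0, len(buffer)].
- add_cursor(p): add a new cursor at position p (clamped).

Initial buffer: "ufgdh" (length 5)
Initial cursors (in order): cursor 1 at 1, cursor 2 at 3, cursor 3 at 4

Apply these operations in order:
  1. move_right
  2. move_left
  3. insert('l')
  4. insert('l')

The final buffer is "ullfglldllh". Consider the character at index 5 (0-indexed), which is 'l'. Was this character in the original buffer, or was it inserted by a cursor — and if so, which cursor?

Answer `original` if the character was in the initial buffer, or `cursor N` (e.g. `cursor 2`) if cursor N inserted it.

Answer: cursor 2

Derivation:
After op 1 (move_right): buffer="ufgdh" (len 5), cursors c1@2 c2@4 c3@5, authorship .....
After op 2 (move_left): buffer="ufgdh" (len 5), cursors c1@1 c2@3 c3@4, authorship .....
After op 3 (insert('l')): buffer="ulfgldlh" (len 8), cursors c1@2 c2@5 c3@7, authorship .1..2.3.
After op 4 (insert('l')): buffer="ullfglldllh" (len 11), cursors c1@3 c2@7 c3@10, authorship .11..22.33.
Authorship (.=original, N=cursor N): . 1 1 . . 2 2 . 3 3 .
Index 5: author = 2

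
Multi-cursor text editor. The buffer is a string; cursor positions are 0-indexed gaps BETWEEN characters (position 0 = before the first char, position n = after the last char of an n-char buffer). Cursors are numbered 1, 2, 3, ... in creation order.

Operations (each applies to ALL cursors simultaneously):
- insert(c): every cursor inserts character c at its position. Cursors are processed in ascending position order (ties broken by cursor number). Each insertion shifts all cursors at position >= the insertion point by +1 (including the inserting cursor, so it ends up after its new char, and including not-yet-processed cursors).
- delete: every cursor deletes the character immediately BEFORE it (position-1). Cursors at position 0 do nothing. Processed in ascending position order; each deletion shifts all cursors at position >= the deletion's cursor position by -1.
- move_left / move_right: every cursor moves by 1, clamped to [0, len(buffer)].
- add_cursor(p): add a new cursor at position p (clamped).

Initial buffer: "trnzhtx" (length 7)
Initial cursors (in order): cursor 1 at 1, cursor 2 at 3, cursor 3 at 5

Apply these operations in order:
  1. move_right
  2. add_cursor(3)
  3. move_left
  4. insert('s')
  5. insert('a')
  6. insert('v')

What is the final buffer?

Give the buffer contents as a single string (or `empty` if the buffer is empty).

Answer: tsavrsavnsavzhsavtx

Derivation:
After op 1 (move_right): buffer="trnzhtx" (len 7), cursors c1@2 c2@4 c3@6, authorship .......
After op 2 (add_cursor(3)): buffer="trnzhtx" (len 7), cursors c1@2 c4@3 c2@4 c3@6, authorship .......
After op 3 (move_left): buffer="trnzhtx" (len 7), cursors c1@1 c4@2 c2@3 c3@5, authorship .......
After op 4 (insert('s')): buffer="tsrsnszhstx" (len 11), cursors c1@2 c4@4 c2@6 c3@9, authorship .1.4.2..3..
After op 5 (insert('a')): buffer="tsarsansazhsatx" (len 15), cursors c1@3 c4@6 c2@9 c3@13, authorship .11.44.22..33..
After op 6 (insert('v')): buffer="tsavrsavnsavzhsavtx" (len 19), cursors c1@4 c4@8 c2@12 c3@17, authorship .111.444.222..333..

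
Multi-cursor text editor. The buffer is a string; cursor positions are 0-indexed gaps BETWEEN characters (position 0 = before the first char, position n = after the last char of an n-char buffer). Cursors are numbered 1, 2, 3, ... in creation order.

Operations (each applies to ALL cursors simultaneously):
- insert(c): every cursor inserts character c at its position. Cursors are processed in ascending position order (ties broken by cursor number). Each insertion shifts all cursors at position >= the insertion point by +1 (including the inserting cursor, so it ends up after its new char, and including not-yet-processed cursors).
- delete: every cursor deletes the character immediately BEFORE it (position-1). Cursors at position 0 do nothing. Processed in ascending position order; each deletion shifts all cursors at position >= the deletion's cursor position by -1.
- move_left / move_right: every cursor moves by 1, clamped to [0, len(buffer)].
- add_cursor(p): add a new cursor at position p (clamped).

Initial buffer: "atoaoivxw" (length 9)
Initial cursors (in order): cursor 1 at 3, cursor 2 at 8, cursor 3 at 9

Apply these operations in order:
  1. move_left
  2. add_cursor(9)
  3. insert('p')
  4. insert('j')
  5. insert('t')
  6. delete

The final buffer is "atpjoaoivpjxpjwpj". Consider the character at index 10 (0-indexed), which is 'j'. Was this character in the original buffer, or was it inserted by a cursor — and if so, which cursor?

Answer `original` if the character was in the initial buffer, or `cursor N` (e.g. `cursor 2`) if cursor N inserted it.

After op 1 (move_left): buffer="atoaoivxw" (len 9), cursors c1@2 c2@7 c3@8, authorship .........
After op 2 (add_cursor(9)): buffer="atoaoivxw" (len 9), cursors c1@2 c2@7 c3@8 c4@9, authorship .........
After op 3 (insert('p')): buffer="atpoaoivpxpwp" (len 13), cursors c1@3 c2@9 c3@11 c4@13, authorship ..1.....2.3.4
After op 4 (insert('j')): buffer="atpjoaoivpjxpjwpj" (len 17), cursors c1@4 c2@11 c3@14 c4@17, authorship ..11.....22.33.44
After op 5 (insert('t')): buffer="atpjtoaoivpjtxpjtwpjt" (len 21), cursors c1@5 c2@13 c3@17 c4@21, authorship ..111.....222.333.444
After op 6 (delete): buffer="atpjoaoivpjxpjwpj" (len 17), cursors c1@4 c2@11 c3@14 c4@17, authorship ..11.....22.33.44
Authorship (.=original, N=cursor N): . . 1 1 . . . . . 2 2 . 3 3 . 4 4
Index 10: author = 2

Answer: cursor 2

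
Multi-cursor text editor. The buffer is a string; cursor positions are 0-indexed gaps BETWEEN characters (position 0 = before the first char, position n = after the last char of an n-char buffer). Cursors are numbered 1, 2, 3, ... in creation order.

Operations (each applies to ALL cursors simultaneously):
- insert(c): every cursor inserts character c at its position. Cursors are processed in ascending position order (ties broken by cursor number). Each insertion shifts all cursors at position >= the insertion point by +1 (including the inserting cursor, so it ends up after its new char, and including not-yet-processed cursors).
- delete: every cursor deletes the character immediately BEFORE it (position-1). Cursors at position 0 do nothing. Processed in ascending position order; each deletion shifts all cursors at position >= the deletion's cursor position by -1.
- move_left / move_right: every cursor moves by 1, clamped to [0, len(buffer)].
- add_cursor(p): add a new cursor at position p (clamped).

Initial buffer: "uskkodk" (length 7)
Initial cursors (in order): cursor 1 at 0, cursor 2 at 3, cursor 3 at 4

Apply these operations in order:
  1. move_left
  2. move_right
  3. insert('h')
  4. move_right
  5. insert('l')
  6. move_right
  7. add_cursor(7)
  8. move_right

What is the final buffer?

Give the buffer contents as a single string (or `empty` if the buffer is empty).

Answer: uhslkhklholdk

Derivation:
After op 1 (move_left): buffer="uskkodk" (len 7), cursors c1@0 c2@2 c3@3, authorship .......
After op 2 (move_right): buffer="uskkodk" (len 7), cursors c1@1 c2@3 c3@4, authorship .......
After op 3 (insert('h')): buffer="uhskhkhodk" (len 10), cursors c1@2 c2@5 c3@7, authorship .1..2.3...
After op 4 (move_right): buffer="uhskhkhodk" (len 10), cursors c1@3 c2@6 c3@8, authorship .1..2.3...
After op 5 (insert('l')): buffer="uhslkhklholdk" (len 13), cursors c1@4 c2@8 c3@11, authorship .1.1.2.23.3..
After op 6 (move_right): buffer="uhslkhklholdk" (len 13), cursors c1@5 c2@9 c3@12, authorship .1.1.2.23.3..
After op 7 (add_cursor(7)): buffer="uhslkhklholdk" (len 13), cursors c1@5 c4@7 c2@9 c3@12, authorship .1.1.2.23.3..
After op 8 (move_right): buffer="uhslkhklholdk" (len 13), cursors c1@6 c4@8 c2@10 c3@13, authorship .1.1.2.23.3..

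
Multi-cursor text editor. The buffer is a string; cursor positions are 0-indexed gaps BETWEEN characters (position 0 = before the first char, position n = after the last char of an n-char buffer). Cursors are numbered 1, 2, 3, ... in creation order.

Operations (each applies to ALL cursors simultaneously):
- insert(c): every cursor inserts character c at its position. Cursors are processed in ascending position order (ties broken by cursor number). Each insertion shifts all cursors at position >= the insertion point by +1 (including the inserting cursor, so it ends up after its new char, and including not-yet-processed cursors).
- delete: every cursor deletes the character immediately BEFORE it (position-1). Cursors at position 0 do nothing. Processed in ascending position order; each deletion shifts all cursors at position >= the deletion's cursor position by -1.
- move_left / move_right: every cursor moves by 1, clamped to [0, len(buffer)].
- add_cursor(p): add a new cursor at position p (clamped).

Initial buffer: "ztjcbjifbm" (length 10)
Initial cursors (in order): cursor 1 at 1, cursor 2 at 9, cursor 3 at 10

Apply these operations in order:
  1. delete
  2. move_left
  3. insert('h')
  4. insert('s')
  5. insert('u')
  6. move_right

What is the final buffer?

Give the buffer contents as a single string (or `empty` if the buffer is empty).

After op 1 (delete): buffer="tjcbjif" (len 7), cursors c1@0 c2@7 c3@7, authorship .......
After op 2 (move_left): buffer="tjcbjif" (len 7), cursors c1@0 c2@6 c3@6, authorship .......
After op 3 (insert('h')): buffer="htjcbjihhf" (len 10), cursors c1@1 c2@9 c3@9, authorship 1......23.
After op 4 (insert('s')): buffer="hstjcbjihhssf" (len 13), cursors c1@2 c2@12 c3@12, authorship 11......2323.
After op 5 (insert('u')): buffer="hsutjcbjihhssuuf" (len 16), cursors c1@3 c2@15 c3@15, authorship 111......232323.
After op 6 (move_right): buffer="hsutjcbjihhssuuf" (len 16), cursors c1@4 c2@16 c3@16, authorship 111......232323.

Answer: hsutjcbjihhssuuf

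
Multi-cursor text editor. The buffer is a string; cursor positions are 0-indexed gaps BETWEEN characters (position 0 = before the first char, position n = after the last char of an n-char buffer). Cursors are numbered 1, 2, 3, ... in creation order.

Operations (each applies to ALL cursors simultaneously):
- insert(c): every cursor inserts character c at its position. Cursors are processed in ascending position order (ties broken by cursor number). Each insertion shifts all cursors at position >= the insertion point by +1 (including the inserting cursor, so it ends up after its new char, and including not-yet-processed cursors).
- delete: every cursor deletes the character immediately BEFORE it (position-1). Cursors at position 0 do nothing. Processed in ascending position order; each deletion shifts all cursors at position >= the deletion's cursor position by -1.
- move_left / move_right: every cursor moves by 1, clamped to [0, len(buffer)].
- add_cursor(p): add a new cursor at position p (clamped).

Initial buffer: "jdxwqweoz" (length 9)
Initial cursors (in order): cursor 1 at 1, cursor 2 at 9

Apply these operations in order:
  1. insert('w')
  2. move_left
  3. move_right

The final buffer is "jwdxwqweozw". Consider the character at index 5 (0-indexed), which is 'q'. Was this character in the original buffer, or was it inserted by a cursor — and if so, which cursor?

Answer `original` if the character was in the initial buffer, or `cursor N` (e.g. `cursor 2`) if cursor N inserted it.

After op 1 (insert('w')): buffer="jwdxwqweozw" (len 11), cursors c1@2 c2@11, authorship .1........2
After op 2 (move_left): buffer="jwdxwqweozw" (len 11), cursors c1@1 c2@10, authorship .1........2
After op 3 (move_right): buffer="jwdxwqweozw" (len 11), cursors c1@2 c2@11, authorship .1........2
Authorship (.=original, N=cursor N): . 1 . . . . . . . . 2
Index 5: author = original

Answer: original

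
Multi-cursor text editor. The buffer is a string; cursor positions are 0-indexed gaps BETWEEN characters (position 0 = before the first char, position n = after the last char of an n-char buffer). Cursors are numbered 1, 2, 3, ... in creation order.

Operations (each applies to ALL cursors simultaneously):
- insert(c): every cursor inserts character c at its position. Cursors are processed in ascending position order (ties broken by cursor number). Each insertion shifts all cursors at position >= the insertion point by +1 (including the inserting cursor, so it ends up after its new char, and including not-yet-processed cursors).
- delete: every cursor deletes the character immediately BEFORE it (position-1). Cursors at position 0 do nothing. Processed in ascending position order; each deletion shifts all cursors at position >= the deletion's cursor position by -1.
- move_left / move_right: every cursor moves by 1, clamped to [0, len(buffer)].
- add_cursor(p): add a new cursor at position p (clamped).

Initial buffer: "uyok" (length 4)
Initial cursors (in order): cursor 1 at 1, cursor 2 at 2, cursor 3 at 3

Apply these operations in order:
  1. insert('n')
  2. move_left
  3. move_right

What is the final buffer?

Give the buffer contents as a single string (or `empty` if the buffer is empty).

After op 1 (insert('n')): buffer="unynonk" (len 7), cursors c1@2 c2@4 c3@6, authorship .1.2.3.
After op 2 (move_left): buffer="unynonk" (len 7), cursors c1@1 c2@3 c3@5, authorship .1.2.3.
After op 3 (move_right): buffer="unynonk" (len 7), cursors c1@2 c2@4 c3@6, authorship .1.2.3.

Answer: unynonk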